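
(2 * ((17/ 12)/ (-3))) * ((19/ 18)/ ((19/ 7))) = -119/ 324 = -0.37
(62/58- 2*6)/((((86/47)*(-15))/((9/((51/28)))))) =208586/105995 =1.97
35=35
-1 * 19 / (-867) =19 / 867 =0.02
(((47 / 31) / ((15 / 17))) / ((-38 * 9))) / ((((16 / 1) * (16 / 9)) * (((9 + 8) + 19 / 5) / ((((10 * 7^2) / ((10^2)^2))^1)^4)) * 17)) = -270945647 / 94089216000000000000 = -0.00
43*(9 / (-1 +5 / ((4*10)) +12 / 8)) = 619.20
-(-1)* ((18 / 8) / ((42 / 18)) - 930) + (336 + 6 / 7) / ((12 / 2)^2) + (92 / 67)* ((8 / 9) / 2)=-15517549 / 16884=-919.07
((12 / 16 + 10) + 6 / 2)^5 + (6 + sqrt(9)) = 503293591 / 1024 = 491497.65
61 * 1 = 61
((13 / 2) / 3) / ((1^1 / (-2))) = -13 / 3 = -4.33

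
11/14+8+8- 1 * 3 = 193/14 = 13.79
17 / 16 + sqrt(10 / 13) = sqrt(130) / 13 + 17 / 16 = 1.94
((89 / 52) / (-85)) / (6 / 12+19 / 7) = -0.01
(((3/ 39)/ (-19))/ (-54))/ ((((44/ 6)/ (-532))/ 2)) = -0.01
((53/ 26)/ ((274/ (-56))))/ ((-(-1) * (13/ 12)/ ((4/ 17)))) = -35616/ 393601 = -0.09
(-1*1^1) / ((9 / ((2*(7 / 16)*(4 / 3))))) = -7 / 54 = -0.13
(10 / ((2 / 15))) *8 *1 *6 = 3600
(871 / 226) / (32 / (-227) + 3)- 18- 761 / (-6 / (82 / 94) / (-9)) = -3489678358 / 3446839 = -1012.43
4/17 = 0.24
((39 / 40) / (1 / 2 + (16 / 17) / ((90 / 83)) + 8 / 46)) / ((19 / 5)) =686205 / 4123684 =0.17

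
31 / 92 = 0.34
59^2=3481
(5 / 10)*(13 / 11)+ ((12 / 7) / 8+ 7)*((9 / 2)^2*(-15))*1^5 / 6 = -449227 / 1232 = -364.63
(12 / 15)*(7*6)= 33.60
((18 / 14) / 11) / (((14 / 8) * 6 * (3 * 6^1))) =1 / 1617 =0.00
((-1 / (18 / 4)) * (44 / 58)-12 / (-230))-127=-3815399 / 30015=-127.12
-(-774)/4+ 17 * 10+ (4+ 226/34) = 12721/34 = 374.15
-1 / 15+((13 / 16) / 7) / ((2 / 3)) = 0.11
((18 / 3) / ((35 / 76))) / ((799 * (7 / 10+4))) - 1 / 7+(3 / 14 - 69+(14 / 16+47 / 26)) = -1810973683 / 27338584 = -66.24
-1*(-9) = 9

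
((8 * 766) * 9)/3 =18384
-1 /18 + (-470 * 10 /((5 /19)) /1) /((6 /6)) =-321481 /18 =-17860.06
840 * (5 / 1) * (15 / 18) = 3500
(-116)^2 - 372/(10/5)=13270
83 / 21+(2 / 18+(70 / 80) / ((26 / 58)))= 39413 / 6552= 6.02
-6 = -6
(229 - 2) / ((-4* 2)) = -227 / 8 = -28.38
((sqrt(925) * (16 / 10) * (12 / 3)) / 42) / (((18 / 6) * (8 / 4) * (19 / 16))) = 128 * sqrt(37) / 1197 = 0.65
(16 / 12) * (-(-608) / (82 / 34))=336.13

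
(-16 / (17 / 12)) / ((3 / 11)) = -704 / 17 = -41.41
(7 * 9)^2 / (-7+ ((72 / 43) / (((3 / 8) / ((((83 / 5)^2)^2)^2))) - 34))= 9523828125 / 61777158268860571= 0.00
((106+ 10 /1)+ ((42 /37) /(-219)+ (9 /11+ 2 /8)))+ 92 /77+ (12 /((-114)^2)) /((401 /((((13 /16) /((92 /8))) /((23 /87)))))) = 15067540043034923 /127412648359304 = 118.26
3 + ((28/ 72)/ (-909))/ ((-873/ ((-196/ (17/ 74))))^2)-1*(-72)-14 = 109915679404465/ 1801908453861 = 61.00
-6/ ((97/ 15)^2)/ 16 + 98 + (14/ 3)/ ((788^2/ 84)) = 286256290793/ 2921231048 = 97.99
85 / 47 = 1.81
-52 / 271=-0.19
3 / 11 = 0.27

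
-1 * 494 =-494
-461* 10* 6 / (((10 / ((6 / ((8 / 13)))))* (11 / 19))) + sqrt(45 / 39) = -1024803 / 22 + sqrt(195) / 13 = -46580.88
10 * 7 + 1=71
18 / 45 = 0.40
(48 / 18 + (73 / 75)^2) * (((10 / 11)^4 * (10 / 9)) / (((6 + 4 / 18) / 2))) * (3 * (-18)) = -47.61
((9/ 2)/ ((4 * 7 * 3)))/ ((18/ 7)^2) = 7/ 864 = 0.01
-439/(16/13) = -5707/16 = -356.69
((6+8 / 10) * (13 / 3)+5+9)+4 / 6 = 662 / 15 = 44.13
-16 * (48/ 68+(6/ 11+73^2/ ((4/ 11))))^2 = -120180550110721/ 34969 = -3436774002.99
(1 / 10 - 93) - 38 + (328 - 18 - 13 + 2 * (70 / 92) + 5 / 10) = 168.12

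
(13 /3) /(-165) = -13 /495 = -0.03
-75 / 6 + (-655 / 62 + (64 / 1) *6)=11189 / 31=360.94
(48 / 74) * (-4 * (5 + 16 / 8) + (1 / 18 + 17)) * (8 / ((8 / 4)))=-3152 / 111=-28.40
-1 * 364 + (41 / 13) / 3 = -14155 / 39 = -362.95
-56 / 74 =-28 / 37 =-0.76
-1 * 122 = -122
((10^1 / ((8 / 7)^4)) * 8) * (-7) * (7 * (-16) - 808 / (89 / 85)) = 826148085 / 2848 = 290080.09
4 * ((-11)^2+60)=724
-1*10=-10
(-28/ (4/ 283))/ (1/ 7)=-13867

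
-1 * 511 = -511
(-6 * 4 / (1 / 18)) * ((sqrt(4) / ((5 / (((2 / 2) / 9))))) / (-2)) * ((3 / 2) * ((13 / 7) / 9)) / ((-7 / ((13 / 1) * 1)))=-1352 / 245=-5.52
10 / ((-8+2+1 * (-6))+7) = -2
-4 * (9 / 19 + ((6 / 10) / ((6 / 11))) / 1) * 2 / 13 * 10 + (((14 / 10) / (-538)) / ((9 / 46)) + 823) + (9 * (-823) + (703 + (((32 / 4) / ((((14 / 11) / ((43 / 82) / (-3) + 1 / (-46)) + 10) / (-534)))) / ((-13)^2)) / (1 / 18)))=-2521654122649022 / 418892883435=-6019.81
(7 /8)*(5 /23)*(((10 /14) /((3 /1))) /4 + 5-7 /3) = 0.52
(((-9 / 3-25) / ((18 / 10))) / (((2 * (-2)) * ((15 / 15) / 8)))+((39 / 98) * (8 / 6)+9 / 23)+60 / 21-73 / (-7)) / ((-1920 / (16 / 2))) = -114917 / 608580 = -0.19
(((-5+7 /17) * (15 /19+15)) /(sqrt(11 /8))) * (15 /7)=-132.39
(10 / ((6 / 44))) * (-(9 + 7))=-3520 / 3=-1173.33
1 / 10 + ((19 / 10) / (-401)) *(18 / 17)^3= 371861 / 3940226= 0.09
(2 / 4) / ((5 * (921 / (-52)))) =-26 / 4605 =-0.01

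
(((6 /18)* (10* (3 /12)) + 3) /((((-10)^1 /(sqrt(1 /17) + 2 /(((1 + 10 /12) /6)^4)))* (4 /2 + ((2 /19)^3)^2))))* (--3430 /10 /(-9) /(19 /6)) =19533945011* sqrt(17) /143960493780 + 607583825622144 /1147998687055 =529.81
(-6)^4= 1296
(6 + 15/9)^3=12167/27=450.63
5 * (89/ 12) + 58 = 1141/ 12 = 95.08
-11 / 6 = -1.83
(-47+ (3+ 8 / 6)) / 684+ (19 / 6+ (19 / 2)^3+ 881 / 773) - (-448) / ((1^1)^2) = 4154624851 / 3172392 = 1309.62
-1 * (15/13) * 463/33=-2315/143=-16.19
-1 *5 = -5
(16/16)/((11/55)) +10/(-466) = 1160/233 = 4.98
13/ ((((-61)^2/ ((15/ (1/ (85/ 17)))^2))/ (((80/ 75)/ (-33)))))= -26000/ 40931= -0.64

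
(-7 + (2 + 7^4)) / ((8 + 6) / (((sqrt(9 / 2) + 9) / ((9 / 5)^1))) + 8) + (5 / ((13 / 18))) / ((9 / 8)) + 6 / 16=62895 * sqrt(2) / 6361 + 149468799 / 661544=239.92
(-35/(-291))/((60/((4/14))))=1/1746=0.00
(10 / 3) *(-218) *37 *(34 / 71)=-12875.31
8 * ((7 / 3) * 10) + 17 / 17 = 187.67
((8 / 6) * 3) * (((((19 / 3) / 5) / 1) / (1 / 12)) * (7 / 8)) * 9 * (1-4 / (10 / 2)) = 2394 / 25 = 95.76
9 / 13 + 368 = 4793 / 13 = 368.69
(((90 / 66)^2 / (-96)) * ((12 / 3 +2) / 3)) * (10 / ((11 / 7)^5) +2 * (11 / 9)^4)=-36366266575 / 170473771908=-0.21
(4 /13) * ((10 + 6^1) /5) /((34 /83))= 2656 /1105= 2.40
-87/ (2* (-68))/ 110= 87/ 14960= 0.01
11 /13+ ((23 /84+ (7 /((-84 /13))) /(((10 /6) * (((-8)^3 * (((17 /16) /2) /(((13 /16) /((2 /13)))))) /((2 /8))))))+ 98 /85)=2.28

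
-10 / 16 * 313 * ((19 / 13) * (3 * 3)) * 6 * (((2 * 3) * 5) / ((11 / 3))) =-36128025 / 286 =-126321.77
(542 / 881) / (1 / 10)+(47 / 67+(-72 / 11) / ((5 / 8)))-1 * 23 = -86418622 / 3246485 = -26.62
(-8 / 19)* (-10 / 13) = 80 / 247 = 0.32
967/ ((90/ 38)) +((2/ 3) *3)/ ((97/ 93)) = 1790551/ 4365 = 410.21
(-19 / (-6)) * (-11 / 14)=-209 / 84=-2.49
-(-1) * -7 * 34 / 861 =-34 / 123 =-0.28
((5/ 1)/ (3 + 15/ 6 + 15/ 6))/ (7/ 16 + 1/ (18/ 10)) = 90/ 143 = 0.63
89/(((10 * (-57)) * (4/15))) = -89/152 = -0.59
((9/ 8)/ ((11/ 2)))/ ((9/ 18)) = 9/ 22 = 0.41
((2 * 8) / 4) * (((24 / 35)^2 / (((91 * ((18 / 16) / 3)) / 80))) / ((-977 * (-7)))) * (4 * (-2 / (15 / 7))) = -262144 / 108911075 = -0.00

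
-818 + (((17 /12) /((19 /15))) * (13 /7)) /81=-35248151 /43092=-817.97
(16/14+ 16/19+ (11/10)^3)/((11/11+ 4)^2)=441023/3325000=0.13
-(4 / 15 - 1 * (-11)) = -169 / 15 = -11.27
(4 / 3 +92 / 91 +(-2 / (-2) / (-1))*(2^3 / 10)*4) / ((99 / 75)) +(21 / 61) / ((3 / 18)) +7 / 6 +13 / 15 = 18963103 / 5495490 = 3.45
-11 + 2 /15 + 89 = 1172 /15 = 78.13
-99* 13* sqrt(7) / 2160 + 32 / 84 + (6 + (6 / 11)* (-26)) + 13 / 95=-168187 / 21945 - 143* sqrt(7) / 240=-9.24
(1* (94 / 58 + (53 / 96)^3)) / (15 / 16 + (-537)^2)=0.00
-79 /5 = -15.80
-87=-87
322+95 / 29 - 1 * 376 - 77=-3704 / 29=-127.72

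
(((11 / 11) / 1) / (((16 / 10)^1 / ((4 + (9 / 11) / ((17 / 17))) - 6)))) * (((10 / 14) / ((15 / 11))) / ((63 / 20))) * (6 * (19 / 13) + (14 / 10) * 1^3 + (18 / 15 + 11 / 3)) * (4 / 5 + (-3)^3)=192046 / 3969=48.39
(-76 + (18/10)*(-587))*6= -33978/5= -6795.60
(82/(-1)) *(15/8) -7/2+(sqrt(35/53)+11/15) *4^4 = 1829/60+256 *sqrt(1855)/53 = 238.52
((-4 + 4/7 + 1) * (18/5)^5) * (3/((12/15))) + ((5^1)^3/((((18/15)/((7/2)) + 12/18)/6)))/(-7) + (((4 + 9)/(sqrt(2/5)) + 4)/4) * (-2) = -1301948701/231875 - 13 * sqrt(10)/4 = -5625.15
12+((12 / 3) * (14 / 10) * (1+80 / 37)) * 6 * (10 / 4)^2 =25014 / 37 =676.05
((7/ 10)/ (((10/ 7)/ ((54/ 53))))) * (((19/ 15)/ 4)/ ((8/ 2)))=8379/ 212000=0.04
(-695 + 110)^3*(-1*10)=2002016250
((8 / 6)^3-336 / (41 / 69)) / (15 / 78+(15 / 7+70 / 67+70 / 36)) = -3800528368 / 35936295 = -105.76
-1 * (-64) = 64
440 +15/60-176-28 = 945/4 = 236.25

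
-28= -28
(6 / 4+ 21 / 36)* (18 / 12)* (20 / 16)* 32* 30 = 3750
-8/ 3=-2.67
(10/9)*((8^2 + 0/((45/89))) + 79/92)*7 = 23205/46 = 504.46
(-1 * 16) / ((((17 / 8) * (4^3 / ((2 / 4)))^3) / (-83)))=83 / 278528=0.00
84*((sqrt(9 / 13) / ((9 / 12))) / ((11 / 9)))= 76.25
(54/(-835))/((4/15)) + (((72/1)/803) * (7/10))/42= -323211/1341010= -0.24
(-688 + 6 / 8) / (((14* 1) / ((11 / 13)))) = -41.54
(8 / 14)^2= 16 / 49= 0.33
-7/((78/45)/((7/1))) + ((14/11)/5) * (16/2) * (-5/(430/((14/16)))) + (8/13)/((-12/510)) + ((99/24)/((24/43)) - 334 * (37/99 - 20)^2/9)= -226298168524157/15778825920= -14341.89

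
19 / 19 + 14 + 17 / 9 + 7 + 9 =296 / 9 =32.89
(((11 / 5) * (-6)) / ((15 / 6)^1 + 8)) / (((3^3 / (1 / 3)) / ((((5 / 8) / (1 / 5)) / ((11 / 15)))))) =-25 / 378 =-0.07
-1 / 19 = -0.05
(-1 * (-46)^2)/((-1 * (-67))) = -2116/67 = -31.58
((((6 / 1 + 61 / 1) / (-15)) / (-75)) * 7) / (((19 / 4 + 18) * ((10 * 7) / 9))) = 134 / 56875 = 0.00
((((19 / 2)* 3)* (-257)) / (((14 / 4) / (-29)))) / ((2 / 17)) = 7221957 / 14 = 515854.07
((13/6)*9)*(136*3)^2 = 3246048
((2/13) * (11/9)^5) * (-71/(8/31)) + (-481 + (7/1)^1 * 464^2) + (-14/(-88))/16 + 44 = 1506519.57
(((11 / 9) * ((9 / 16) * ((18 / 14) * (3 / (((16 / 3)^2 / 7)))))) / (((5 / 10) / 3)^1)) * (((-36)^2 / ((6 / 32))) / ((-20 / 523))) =-113236299 / 160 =-707726.87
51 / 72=17 / 24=0.71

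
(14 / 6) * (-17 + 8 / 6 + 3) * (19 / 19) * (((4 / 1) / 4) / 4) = -133 / 18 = -7.39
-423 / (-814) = 423 / 814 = 0.52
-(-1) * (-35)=-35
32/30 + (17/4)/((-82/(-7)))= 1.43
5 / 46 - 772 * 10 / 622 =-176005 / 14306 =-12.30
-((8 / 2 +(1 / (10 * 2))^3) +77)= -648001 / 8000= -81.00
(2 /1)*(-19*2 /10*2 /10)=-38 /25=-1.52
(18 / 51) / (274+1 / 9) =54 / 41939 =0.00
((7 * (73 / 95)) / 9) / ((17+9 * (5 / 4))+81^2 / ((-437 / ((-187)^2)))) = -47012 / 41295467475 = -0.00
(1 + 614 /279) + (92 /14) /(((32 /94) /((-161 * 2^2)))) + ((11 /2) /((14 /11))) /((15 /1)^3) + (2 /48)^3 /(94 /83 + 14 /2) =-125828463650489 /10124352000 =-12428.30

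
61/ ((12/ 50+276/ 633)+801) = 321775/ 4228841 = 0.08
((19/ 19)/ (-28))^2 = 0.00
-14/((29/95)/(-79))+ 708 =125602/29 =4331.10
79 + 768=847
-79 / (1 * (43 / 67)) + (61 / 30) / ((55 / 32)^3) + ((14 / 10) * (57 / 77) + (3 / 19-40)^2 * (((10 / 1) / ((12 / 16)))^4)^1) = 52475574218616223304 / 1045968845625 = 50169347.24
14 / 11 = 1.27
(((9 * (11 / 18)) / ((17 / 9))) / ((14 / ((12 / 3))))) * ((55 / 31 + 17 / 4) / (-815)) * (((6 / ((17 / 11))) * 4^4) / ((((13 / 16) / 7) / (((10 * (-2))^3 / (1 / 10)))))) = 79968632832000 / 18984121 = 4212395.87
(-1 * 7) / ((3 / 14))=-98 / 3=-32.67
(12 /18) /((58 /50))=50 /87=0.57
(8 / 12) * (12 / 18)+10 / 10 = 13 / 9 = 1.44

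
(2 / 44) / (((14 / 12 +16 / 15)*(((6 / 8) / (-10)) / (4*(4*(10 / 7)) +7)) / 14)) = -7600 / 67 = -113.43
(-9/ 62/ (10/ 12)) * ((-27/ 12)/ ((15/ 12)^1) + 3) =-162/ 775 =-0.21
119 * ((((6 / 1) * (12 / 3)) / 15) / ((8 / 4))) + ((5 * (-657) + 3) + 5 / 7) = -111513 / 35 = -3186.09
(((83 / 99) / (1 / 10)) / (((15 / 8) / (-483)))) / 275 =-213808 / 27225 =-7.85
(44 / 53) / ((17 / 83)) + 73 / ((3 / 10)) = 668686 / 2703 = 247.39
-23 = -23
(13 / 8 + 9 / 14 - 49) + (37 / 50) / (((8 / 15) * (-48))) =-418979 / 8960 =-46.76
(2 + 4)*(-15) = -90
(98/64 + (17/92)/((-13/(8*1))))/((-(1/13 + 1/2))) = -2.46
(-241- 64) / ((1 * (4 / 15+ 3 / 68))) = -311100 / 317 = -981.39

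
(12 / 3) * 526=2104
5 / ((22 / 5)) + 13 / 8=243 / 88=2.76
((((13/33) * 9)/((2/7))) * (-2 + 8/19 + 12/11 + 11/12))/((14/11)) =13975/3344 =4.18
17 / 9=1.89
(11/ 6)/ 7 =11/ 42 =0.26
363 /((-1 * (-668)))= 363 /668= 0.54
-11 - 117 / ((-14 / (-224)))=-1883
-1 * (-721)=721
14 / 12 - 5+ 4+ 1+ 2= 19 / 6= 3.17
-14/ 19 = -0.74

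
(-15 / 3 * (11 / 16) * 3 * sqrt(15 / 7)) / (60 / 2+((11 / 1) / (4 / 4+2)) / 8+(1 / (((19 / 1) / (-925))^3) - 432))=0.00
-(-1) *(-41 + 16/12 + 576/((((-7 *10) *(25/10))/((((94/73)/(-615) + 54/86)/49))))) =-93904894889/2364844125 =-39.71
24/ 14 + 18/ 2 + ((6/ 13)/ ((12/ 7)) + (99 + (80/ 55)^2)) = 2468649/ 22022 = 112.10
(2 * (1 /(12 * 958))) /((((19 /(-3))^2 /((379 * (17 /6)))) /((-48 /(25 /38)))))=-77316 /227525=-0.34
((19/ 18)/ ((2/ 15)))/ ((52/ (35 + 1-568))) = -12635/ 156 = -80.99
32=32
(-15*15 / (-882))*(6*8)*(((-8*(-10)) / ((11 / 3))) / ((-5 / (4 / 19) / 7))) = -115200 / 1463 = -78.74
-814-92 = -906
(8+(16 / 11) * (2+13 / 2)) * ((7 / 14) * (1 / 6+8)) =2744 / 33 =83.15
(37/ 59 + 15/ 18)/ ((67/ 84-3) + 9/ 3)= 7238/ 3953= 1.83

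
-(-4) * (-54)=-216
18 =18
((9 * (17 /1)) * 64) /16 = 612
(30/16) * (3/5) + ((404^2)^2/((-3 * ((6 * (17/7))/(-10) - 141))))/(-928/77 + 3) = -287173360515913/41702904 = -6886171.78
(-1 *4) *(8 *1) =-32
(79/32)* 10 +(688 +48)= 12171/16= 760.69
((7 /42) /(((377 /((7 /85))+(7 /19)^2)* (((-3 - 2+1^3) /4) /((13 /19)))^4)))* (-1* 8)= -199927 /3132195201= -0.00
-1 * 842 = -842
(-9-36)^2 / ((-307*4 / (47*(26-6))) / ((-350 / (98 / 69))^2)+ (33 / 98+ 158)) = 138770503593750 / 10850600210161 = 12.79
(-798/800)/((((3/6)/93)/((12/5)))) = -111321/250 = -445.28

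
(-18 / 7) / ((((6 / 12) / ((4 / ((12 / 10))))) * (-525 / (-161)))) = -184 / 35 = -5.26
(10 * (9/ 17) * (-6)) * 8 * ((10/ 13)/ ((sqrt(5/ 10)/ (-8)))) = 345600 * sqrt(2)/ 221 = 2211.55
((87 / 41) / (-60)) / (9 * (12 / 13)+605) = -377 / 6537860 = -0.00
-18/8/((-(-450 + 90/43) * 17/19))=-817/145520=-0.01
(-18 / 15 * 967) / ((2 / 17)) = -49317 / 5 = -9863.40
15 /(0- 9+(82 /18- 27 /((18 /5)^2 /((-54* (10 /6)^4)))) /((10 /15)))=180 /15599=0.01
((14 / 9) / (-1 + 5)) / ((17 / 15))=35 / 102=0.34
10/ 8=5/ 4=1.25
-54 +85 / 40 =-415 / 8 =-51.88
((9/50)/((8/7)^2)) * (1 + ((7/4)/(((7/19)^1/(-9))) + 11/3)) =-67179/12800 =-5.25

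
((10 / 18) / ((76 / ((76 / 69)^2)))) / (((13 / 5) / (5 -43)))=-72200 / 557037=-0.13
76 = 76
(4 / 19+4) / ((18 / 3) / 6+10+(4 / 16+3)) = 320 / 1083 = 0.30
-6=-6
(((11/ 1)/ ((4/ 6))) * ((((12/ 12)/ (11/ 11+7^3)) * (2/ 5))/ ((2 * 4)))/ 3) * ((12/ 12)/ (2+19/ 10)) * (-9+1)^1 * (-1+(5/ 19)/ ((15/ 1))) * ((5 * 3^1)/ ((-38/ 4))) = -1540/ 605397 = -0.00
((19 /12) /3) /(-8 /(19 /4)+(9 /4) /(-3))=-361 /1665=-0.22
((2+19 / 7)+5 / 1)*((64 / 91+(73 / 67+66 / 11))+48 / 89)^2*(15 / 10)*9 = 18766005001963542 / 2061154008823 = 9104.61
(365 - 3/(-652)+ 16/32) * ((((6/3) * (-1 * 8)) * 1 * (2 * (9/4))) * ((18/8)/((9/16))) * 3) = -51474744/163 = -315795.98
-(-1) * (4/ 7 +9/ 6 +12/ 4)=71/ 14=5.07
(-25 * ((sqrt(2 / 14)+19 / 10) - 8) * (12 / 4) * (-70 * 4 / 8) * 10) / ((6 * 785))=-10675 / 314+125 * sqrt(7) / 157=-31.89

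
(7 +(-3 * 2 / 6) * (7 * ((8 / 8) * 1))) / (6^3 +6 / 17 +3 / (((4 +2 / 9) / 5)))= 0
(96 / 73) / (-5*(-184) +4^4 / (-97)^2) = 0.00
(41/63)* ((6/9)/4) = 41/378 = 0.11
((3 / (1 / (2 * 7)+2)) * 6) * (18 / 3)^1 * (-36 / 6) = -9072 / 29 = -312.83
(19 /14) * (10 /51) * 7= 95 /51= 1.86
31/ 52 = 0.60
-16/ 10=-8/ 5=-1.60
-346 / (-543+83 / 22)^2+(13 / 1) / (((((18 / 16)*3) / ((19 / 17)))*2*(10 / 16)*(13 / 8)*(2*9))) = 338798261288 / 2906794033695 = 0.12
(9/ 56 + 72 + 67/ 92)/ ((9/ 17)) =1595977/ 11592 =137.68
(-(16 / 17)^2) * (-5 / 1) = 1280 / 289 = 4.43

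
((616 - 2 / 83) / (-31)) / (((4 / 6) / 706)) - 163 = -21205.53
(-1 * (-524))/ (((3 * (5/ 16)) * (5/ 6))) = 16768/ 25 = 670.72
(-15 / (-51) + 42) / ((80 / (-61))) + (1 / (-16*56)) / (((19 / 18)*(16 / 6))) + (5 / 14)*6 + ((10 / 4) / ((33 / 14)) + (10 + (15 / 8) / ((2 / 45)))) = 4420203433 / 191009280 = 23.14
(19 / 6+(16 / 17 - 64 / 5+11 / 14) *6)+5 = -58.27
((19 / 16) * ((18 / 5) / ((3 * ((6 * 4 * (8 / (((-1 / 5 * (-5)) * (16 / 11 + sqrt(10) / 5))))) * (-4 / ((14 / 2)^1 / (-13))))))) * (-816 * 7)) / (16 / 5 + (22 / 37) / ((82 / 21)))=-72028677 / 29088488 - 72028677 * sqrt(10) / 211552640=-3.55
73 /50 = 1.46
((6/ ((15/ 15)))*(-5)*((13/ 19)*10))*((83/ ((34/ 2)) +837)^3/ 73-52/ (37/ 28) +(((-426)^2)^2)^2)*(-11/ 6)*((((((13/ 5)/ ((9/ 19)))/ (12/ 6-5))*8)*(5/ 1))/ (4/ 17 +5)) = -3567518776177172342352027394336000/ 625251789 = -5705731417230974675950951.00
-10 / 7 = -1.43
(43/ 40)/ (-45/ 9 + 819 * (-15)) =-43/ 491600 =-0.00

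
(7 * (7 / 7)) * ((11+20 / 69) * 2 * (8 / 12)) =21812 / 207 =105.37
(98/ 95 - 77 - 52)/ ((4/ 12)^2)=-109413/ 95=-1151.72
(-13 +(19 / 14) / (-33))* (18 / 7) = -18075 / 539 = -33.53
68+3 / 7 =479 / 7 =68.43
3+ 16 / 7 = 37 / 7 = 5.29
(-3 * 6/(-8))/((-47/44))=-99/47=-2.11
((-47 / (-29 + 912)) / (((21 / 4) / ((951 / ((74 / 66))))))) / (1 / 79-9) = 77683386 / 81187435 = 0.96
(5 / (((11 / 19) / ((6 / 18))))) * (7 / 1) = 665 / 33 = 20.15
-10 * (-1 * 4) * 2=80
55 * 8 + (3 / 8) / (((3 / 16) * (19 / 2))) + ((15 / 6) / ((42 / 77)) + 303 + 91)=191245 / 228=838.79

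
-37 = -37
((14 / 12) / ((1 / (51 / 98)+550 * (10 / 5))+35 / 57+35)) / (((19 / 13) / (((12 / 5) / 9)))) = 1547 / 8267040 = 0.00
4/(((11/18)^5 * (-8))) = -944784/161051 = -5.87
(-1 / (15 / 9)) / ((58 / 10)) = -3 / 29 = -0.10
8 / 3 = 2.67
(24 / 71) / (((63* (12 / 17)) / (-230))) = -7820 / 4473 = -1.75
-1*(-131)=131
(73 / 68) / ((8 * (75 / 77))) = 5621 / 40800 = 0.14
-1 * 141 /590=-141 /590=-0.24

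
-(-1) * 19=19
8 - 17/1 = -9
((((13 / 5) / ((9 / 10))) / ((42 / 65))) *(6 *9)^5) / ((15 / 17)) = 16286186592 / 7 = 2326598084.57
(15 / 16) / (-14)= -15 / 224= -0.07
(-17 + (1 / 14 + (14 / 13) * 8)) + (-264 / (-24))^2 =20509 / 182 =112.69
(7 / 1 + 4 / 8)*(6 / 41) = 45 / 41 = 1.10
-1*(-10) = 10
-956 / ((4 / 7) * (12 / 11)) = -18403 / 12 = -1533.58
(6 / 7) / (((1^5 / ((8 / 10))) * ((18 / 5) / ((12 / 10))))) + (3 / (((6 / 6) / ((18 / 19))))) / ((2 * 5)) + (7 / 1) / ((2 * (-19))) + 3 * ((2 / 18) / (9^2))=5659 / 17010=0.33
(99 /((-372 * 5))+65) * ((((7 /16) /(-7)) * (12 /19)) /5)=-120801 /235600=-0.51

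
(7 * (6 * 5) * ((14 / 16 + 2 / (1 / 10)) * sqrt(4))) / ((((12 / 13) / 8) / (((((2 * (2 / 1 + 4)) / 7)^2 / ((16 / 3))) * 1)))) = 293085 / 7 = 41869.29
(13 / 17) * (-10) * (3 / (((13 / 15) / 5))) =-2250 / 17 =-132.35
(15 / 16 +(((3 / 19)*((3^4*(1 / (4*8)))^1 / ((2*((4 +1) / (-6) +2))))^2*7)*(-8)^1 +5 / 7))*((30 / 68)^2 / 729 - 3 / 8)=10458267779 / 3188118528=3.28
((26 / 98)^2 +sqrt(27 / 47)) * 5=845 / 2401 +15 * sqrt(141) / 47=4.14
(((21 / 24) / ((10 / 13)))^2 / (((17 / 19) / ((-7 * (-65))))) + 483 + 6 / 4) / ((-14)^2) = 24860569 / 4264960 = 5.83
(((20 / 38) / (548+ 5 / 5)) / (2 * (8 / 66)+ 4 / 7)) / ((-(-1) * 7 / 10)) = 275 / 163419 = 0.00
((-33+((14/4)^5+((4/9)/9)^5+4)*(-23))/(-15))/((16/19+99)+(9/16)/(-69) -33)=119021495079035425/9776308865643018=12.17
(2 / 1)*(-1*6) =-12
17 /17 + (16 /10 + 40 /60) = 49 /15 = 3.27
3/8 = 0.38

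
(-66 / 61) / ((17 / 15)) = -990 / 1037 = -0.95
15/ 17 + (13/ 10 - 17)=-2519/ 170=-14.82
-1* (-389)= 389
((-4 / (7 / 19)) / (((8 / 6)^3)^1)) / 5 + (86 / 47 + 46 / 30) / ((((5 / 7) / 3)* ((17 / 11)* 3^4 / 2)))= -125109227 / 181213200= -0.69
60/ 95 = 12/ 19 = 0.63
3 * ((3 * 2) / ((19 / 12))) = 216 / 19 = 11.37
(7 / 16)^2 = 49 / 256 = 0.19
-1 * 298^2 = -88804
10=10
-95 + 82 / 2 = -54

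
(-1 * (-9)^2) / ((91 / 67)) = -5427 / 91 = -59.64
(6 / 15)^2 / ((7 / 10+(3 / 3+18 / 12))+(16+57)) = 4 / 1905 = 0.00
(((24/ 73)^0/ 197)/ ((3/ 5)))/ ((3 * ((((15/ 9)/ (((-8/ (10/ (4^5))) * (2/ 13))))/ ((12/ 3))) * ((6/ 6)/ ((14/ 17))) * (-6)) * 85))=229376/ 166529025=0.00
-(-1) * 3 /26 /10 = 3 /260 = 0.01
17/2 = 8.50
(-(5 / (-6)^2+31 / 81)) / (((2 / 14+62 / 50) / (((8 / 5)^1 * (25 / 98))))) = -21125 / 137214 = -0.15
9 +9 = 18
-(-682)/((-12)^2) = 341/72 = 4.74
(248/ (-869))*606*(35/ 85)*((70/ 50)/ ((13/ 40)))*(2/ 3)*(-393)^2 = -6066025249536/ 192049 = -31585820.54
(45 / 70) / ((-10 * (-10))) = 9 / 1400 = 0.01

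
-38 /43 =-0.88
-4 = -4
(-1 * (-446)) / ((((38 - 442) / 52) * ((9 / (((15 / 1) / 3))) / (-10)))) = 289900 / 909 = 318.92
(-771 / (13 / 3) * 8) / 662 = -9252 / 4303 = -2.15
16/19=0.84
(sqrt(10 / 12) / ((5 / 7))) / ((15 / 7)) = 49 * sqrt(30) / 450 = 0.60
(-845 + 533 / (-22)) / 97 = -19123 / 2134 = -8.96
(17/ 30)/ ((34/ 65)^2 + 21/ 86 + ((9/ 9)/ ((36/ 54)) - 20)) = -617695/ 19601502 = -0.03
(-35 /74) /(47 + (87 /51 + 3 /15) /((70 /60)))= -20825 /2141338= -0.01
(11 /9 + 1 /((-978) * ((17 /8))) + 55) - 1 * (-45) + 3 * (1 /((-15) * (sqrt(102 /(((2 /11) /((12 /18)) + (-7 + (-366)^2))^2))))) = 2524369 /24939 - 736721 * sqrt(102) /2805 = -2551.37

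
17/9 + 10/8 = 113/36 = 3.14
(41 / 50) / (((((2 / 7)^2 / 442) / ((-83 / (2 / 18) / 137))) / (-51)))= 16914648933 / 13700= 1234645.91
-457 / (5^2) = -457 / 25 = -18.28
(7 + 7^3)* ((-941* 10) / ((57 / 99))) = -108685500 / 19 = -5720289.47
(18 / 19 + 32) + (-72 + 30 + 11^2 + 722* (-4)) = -52745 / 19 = -2776.05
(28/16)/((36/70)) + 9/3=461/72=6.40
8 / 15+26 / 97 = 1166 / 1455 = 0.80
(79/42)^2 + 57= 106789/1764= 60.54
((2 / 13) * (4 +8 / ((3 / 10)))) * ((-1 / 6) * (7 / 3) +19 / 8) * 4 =1012 / 27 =37.48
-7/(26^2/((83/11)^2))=-48223/81796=-0.59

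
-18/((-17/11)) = 198/17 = 11.65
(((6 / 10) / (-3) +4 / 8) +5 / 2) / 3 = 14 / 15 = 0.93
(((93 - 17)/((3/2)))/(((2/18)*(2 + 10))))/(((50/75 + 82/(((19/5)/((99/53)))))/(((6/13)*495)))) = 85237515/402298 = 211.88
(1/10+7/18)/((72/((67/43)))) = 0.01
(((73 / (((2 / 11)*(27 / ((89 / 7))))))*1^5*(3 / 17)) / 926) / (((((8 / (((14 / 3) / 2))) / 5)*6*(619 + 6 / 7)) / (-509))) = -1273184605 / 177045362496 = -0.01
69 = 69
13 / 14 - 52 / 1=-715 / 14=-51.07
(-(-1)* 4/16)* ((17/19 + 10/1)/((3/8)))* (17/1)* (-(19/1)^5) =-305733066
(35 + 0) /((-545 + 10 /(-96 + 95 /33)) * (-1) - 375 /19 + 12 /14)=2043545 /30724856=0.07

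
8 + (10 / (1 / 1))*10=108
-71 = -71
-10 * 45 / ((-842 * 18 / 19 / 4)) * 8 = 7600 / 421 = 18.05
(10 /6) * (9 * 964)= 14460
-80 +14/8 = -313/4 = -78.25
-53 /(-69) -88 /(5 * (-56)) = 2614 /2415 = 1.08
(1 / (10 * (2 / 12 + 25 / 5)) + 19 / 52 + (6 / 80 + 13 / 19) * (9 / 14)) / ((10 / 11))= 41167621 / 42879200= 0.96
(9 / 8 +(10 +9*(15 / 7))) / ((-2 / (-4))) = 1703 / 28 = 60.82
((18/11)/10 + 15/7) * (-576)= -511488/385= -1328.54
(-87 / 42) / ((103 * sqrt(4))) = -29 / 2884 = -0.01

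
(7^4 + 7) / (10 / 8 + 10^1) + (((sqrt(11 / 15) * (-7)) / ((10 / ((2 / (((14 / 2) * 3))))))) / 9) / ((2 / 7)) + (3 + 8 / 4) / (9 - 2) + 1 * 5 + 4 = 70484 / 315 - 7 * sqrt(165) / 4050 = 223.74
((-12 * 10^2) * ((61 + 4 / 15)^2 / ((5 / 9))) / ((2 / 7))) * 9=-1276976232 / 5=-255395246.40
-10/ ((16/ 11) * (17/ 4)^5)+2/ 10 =1384657/ 7099285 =0.20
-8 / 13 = -0.62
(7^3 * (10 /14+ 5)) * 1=1960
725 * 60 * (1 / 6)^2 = 3625 / 3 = 1208.33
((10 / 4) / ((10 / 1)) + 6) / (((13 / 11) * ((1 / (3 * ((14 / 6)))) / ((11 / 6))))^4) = 12866891832025 / 148060224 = 86903.10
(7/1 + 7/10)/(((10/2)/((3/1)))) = 231/50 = 4.62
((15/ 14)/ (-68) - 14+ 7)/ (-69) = 0.10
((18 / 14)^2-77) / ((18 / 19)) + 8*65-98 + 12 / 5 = 760432 / 2205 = 344.87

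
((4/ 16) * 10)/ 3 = 5/ 6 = 0.83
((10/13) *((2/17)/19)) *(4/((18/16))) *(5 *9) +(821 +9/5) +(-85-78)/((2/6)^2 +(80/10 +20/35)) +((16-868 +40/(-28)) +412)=363.36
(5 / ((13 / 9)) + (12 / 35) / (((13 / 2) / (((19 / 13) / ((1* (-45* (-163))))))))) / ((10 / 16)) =5.54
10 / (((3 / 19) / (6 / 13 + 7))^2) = 33966490 / 1521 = 22331.68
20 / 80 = 1 / 4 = 0.25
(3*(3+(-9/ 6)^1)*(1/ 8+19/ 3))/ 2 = 465/ 32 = 14.53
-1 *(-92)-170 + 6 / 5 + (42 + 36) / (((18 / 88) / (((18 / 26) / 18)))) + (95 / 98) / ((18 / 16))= -135104 / 2205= -61.27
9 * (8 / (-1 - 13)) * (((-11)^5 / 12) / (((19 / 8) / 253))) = 977901672 / 133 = 7352644.15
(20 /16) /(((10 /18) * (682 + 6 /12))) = 3 /910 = 0.00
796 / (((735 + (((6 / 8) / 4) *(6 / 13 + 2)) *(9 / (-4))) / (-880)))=-18212480 / 19083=-954.38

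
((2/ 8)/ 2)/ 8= 1/ 64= 0.02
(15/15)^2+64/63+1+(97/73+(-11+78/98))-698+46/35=-113085181/160965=-702.55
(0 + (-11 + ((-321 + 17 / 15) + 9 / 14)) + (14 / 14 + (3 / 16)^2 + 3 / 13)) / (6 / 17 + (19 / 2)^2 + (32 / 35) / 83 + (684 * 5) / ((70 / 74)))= -162195921673 / 1827300735936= -0.09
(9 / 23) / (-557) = -0.00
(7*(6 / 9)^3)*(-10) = -20.74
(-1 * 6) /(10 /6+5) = -9 /10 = -0.90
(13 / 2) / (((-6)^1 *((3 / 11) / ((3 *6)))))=-143 / 2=-71.50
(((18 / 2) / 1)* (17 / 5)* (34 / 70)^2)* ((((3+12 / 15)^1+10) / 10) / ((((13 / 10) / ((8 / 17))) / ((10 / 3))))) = 957168 / 79625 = 12.02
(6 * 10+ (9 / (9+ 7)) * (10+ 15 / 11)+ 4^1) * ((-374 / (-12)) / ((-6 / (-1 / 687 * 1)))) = 210613 / 395712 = 0.53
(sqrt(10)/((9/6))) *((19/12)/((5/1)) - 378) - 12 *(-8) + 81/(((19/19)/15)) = 1311 - 22661 *sqrt(10)/90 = 514.77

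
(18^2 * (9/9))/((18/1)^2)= 1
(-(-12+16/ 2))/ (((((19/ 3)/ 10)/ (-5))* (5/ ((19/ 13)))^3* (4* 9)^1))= -722/ 32955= -0.02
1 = 1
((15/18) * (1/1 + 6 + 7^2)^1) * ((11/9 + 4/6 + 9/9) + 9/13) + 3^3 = 68137/351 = 194.12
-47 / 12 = -3.92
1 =1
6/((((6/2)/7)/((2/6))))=4.67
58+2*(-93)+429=301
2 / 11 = 0.18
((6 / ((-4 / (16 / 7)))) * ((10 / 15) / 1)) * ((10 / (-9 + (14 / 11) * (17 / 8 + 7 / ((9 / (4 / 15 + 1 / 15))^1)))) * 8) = 1520640 / 49609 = 30.65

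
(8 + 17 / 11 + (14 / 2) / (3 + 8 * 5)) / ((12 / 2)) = 2296 / 1419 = 1.62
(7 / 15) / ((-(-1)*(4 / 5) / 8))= 4.67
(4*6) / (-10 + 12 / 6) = -3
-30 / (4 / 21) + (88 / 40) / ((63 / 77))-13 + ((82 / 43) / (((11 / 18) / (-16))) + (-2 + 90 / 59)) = -548072341 / 2511630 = -218.21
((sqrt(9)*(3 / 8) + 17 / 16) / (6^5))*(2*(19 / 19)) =35 / 62208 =0.00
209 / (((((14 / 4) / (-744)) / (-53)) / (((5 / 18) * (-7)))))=-13735480 / 3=-4578493.33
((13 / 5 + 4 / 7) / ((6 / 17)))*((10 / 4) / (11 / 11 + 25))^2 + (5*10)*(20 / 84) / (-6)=-647695 / 340704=-1.90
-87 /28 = -3.11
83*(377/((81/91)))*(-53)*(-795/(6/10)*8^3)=102381748851200/81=1263972208039.51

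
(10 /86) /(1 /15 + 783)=0.00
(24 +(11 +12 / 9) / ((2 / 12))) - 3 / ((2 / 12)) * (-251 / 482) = 25877 / 241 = 107.37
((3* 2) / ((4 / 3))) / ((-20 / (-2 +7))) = -9 / 8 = -1.12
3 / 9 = 1 / 3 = 0.33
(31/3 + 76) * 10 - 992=-386/3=-128.67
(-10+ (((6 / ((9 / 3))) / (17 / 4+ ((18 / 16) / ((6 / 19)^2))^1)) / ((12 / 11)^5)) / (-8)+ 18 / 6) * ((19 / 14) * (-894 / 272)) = 306800755477 / 9811113984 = 31.27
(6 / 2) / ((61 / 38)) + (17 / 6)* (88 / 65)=67858 / 11895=5.70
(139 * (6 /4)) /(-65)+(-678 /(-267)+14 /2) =73257 /11570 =6.33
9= 9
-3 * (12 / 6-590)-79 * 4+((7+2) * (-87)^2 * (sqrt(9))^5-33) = 16554818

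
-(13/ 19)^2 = -169/ 361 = -0.47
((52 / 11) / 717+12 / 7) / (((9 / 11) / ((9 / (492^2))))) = 5938 / 75932451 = 0.00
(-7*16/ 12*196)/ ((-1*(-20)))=-1372/ 15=-91.47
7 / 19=0.37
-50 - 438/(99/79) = -13184/33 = -399.52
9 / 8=1.12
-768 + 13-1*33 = -788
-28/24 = -7/6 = -1.17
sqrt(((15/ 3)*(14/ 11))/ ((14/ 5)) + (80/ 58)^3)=5*sqrt(16763131)/ 9251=2.21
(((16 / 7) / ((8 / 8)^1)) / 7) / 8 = 0.04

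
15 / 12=5 / 4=1.25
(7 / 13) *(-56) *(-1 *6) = 2352 / 13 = 180.92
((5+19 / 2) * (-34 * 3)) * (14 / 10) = -2070.60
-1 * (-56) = 56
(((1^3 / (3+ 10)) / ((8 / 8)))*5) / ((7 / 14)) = 10 / 13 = 0.77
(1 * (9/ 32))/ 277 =9/ 8864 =0.00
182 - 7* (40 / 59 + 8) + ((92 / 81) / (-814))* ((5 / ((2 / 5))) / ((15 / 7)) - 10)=707571679 / 5835159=121.26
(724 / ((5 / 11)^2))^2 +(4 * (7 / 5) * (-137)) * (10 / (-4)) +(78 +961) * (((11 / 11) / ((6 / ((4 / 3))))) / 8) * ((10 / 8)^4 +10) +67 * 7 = 70743648259631 / 5760000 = 12281883.38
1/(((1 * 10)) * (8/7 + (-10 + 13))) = 7/290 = 0.02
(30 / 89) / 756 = 0.00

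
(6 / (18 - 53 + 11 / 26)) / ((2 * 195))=-2 / 4495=-0.00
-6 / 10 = -3 / 5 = -0.60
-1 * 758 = -758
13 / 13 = 1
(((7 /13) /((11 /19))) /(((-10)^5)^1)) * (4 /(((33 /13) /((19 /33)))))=-2527 /299475000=-0.00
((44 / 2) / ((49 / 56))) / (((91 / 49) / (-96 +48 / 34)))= -283008 / 221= -1280.58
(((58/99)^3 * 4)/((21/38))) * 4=118628096/20376279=5.82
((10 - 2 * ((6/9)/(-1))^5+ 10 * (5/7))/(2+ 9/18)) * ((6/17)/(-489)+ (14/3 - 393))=-2703.77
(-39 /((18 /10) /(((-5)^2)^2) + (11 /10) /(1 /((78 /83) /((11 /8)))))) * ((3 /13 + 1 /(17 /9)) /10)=-4357500 /1109233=-3.93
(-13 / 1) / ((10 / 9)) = -117 / 10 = -11.70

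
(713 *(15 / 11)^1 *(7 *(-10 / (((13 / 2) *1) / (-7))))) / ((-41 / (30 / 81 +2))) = -223596800 / 52767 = -4237.44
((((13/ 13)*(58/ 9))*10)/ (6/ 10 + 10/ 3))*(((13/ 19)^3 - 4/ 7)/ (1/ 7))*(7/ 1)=-81585700/ 404681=-201.60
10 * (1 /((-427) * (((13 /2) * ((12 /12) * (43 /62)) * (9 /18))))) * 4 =-9920 /238693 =-0.04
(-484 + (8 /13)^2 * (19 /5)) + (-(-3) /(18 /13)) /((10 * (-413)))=-2020880581 /4187820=-482.56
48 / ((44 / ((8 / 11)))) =96 / 121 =0.79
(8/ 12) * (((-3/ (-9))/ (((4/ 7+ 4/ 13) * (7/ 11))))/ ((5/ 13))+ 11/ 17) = 44803/ 30600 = 1.46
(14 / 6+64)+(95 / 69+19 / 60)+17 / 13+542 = 10967341 / 17940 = 611.33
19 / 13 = 1.46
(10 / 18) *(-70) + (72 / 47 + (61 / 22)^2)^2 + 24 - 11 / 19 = 6153367580395 / 88487627184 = 69.54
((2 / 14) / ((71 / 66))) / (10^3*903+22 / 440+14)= 1320 / 8975959657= 0.00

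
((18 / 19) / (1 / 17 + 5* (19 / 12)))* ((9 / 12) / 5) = 2754 / 154565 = 0.02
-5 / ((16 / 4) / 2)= -5 / 2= -2.50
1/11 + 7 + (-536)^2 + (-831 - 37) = 3150786/11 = 286435.09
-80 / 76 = -20 / 19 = -1.05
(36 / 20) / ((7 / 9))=81 / 35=2.31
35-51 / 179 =6214 / 179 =34.72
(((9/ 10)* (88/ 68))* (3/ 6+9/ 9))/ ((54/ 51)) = 1.65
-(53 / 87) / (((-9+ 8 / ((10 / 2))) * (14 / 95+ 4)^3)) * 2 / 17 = 227204375 / 1673510986716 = 0.00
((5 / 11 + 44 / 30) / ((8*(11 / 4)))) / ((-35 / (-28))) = 634 / 9075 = 0.07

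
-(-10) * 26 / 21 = 260 / 21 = 12.38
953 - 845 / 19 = 17262 / 19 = 908.53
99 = 99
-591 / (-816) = 197 / 272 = 0.72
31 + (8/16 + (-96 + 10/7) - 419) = -482.07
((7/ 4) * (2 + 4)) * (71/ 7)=213/ 2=106.50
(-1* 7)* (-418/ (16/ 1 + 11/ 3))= 8778/ 59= 148.78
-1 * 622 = -622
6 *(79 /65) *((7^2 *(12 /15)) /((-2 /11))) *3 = -1532916 /325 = -4716.66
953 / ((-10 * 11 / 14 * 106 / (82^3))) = -1839087964 / 2915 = -630904.96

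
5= 5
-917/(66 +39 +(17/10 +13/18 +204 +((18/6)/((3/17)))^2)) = -41265/27019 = -1.53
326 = 326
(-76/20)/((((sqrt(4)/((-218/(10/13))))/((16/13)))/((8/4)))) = 33136/25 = 1325.44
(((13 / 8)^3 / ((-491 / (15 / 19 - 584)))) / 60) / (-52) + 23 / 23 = 1144474831 / 1146347520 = 1.00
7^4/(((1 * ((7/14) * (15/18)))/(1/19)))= 28812/95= 303.28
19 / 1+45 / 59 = 1166 / 59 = 19.76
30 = 30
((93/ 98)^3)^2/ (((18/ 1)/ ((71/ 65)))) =5104033669431/ 115159509512320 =0.04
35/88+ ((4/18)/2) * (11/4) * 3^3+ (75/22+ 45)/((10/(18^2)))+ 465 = 179705/88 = 2042.10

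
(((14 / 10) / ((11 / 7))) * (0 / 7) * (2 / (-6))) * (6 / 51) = 0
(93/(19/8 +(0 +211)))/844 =62/120059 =0.00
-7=-7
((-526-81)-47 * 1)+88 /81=-52886 /81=-652.91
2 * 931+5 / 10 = 3725 / 2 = 1862.50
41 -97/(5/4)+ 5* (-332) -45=-8708/5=-1741.60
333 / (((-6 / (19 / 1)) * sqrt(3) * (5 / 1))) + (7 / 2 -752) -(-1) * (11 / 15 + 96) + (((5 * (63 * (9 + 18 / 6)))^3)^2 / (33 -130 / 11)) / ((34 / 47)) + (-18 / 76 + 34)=214909793300676528742345109 / 1128885 -703 * sqrt(3) / 10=190373504210505524127.69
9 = 9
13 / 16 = 0.81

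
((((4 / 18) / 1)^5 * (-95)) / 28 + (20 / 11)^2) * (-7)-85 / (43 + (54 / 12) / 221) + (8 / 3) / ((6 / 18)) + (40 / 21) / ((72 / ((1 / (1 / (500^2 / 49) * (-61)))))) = -10981669638206590 / 568523208023001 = -19.32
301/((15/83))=24983/15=1665.53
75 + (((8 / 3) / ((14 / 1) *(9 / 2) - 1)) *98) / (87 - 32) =384017 / 5115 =75.08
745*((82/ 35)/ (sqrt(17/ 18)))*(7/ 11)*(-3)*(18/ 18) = -109962*sqrt(34)/ 187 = -3428.79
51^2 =2601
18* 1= 18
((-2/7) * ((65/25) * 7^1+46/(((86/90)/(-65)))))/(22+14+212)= 668837/186620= 3.58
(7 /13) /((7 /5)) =5 /13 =0.38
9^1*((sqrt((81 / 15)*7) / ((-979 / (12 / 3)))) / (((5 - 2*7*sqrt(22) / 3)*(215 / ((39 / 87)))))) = 12636*sqrt(105) / 24947313655 + 58968*sqrt(2310) / 124736568275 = 0.00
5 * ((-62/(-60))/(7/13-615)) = -403/47928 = -0.01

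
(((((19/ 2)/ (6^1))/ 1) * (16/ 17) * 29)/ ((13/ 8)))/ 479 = 17632/ 317577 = 0.06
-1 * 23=-23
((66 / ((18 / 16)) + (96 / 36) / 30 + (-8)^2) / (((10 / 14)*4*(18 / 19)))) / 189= 0.24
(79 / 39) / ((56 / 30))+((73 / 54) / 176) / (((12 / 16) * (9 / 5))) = 6368225 / 5837832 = 1.09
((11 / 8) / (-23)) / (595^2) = -11 / 65140600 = -0.00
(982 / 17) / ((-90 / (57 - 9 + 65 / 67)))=-94763 / 3015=-31.43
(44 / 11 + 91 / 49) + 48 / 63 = 139 / 21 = 6.62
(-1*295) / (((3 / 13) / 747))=-954915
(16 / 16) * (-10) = -10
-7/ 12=-0.58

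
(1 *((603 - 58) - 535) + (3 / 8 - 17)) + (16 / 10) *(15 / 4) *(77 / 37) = 1735 / 296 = 5.86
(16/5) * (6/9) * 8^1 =256/15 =17.07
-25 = -25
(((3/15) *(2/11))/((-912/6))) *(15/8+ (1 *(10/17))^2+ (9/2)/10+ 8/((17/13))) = -101597/48320800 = -0.00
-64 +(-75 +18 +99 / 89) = -10670 / 89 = -119.89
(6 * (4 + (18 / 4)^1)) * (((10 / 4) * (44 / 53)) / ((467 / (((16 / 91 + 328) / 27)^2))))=1667775387520 / 49806016533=33.49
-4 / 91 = -0.04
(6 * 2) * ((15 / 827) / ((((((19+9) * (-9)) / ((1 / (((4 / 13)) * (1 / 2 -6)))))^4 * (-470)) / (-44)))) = 28561 / 46362951140470272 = 0.00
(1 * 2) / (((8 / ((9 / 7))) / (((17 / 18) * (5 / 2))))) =85 / 112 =0.76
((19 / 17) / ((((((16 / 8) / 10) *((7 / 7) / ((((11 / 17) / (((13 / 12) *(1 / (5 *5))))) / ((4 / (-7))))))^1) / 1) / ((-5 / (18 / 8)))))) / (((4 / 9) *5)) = 548625 / 3757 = 146.03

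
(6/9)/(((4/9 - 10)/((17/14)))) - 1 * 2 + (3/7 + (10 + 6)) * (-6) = -60595/602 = -100.66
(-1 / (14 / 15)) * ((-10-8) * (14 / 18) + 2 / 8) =825 / 56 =14.73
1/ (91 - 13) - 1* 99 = -7721/ 78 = -98.99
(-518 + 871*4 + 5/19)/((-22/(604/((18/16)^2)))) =-1089306752/16929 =-64345.61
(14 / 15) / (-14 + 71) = 14 / 855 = 0.02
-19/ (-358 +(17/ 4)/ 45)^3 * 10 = 1108080000/ 267376254054967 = 0.00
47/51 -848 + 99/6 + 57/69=-1946599/2346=-829.75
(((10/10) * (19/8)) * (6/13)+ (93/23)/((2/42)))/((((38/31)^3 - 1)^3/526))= 715298093166858608091/9434865828651718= 75814.34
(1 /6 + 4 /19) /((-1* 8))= -43 /912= -0.05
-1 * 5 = -5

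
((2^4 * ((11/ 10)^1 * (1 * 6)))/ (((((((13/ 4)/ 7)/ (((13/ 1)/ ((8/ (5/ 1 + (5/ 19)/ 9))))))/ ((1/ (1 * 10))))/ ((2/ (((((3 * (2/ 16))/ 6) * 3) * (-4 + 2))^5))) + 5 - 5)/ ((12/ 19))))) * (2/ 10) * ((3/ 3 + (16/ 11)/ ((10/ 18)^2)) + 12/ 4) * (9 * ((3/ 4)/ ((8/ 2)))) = -189057204224/ 2030625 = -93102.96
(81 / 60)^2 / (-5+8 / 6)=-2187 / 4400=-0.50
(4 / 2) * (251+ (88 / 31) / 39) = 607094 / 1209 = 502.15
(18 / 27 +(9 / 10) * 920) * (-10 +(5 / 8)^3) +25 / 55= -22764265 / 2816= -8083.90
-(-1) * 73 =73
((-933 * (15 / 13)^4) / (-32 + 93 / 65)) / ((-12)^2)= 26240625 / 69847024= 0.38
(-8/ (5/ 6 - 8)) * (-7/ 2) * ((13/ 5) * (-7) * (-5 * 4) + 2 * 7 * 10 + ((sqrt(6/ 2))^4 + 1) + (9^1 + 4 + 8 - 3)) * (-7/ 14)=44688/ 43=1039.26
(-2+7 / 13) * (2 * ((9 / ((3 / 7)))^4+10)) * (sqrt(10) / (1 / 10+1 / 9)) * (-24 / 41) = 840201120 * sqrt(10) / 533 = 4984895.37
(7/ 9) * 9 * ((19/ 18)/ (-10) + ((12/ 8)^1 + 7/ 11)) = 28147/ 1980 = 14.22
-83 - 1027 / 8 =-1691 / 8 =-211.38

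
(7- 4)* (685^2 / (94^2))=1407675 / 8836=159.31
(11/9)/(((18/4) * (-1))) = -22/81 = -0.27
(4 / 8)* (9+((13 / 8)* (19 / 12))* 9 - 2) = 965 / 64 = 15.08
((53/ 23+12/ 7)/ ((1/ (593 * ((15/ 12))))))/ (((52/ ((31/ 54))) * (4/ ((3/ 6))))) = 59469005/ 14466816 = 4.11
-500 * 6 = -3000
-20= -20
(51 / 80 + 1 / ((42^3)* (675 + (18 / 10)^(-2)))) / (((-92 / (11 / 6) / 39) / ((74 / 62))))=-0.59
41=41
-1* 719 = -719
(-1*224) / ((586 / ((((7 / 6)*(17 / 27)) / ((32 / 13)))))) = -10829 / 94932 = -0.11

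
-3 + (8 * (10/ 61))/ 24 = -539/ 183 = -2.95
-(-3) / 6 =1 / 2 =0.50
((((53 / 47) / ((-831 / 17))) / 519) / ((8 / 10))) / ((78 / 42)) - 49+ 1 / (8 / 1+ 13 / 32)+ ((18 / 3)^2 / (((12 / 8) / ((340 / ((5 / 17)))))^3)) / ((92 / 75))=87604287047725252968823 / 6521533045092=13433081829.38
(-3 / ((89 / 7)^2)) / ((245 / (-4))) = 12 / 39605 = 0.00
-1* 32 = -32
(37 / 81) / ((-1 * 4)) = -37 / 324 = -0.11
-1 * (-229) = 229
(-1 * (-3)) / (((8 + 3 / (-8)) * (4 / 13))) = 78 / 61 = 1.28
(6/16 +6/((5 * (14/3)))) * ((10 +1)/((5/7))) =1947/200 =9.74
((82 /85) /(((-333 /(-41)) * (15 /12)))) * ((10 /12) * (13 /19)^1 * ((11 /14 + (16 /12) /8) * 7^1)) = 349648 /968031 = 0.36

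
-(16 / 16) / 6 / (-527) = 1 / 3162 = 0.00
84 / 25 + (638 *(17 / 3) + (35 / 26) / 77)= 77621347 / 21450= 3618.71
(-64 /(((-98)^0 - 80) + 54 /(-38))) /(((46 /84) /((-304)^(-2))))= 21 /1335472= 0.00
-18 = -18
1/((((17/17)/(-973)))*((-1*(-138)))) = -973/138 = -7.05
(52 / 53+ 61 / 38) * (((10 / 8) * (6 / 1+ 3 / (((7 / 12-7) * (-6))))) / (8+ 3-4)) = 3047265 / 1085546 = 2.81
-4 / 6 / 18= -1 / 27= -0.04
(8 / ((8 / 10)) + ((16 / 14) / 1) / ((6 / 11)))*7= 254 / 3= 84.67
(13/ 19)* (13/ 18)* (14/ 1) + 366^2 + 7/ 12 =91631035/ 684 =133963.50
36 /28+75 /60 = 71 /28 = 2.54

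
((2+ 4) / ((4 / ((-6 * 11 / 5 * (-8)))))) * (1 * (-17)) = -13464 / 5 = -2692.80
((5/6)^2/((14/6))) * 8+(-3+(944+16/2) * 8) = 159923/21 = 7615.38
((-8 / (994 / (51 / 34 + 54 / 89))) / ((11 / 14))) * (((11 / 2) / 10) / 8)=-75 / 50552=-0.00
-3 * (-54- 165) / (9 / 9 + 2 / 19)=4161 / 7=594.43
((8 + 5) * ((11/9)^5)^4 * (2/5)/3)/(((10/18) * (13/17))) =22873499827707040312834/101313878825474406675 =225.77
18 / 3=6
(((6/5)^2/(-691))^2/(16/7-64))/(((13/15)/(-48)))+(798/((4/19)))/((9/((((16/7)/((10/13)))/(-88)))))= -728265758641/51209837250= -14.22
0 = 0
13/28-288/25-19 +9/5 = -19779/700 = -28.26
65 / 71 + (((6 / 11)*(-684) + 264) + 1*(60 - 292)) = -265677 / 781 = -340.18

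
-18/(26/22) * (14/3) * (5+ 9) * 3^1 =-38808/13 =-2985.23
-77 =-77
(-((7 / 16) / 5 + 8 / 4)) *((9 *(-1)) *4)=1503 / 20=75.15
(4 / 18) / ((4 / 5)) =5 / 18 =0.28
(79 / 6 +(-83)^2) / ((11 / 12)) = 82826 / 11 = 7529.64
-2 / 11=-0.18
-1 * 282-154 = -436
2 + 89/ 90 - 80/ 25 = -19/ 90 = -0.21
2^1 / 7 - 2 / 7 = 0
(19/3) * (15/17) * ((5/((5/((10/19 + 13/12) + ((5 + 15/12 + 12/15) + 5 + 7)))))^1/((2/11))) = 32384/51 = 634.98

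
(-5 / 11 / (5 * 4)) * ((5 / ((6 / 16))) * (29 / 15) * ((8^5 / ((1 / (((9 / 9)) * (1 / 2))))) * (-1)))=950272 / 99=9598.71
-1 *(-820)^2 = -672400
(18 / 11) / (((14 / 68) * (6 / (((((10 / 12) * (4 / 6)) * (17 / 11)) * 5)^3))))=2610031250 / 24904341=104.80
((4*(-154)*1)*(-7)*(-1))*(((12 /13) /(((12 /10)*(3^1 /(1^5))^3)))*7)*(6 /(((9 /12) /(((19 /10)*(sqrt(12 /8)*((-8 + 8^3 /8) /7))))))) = -18351872*sqrt(6) /351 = -128070.43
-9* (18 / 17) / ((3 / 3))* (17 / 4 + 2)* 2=-2025 / 17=-119.12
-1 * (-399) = 399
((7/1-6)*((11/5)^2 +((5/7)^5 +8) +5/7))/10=5773297/4201750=1.37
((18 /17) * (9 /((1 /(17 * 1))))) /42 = 27 /7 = 3.86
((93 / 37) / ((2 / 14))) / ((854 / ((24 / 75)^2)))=0.00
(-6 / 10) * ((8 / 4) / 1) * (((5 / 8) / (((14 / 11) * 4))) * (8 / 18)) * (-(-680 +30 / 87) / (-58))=36135 / 47096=0.77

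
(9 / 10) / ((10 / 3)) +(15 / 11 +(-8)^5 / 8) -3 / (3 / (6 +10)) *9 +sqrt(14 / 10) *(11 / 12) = -4662203 / 1100 +11 *sqrt(35) / 60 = -4237.28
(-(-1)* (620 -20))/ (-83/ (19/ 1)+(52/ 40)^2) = -1140000/ 5089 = -224.01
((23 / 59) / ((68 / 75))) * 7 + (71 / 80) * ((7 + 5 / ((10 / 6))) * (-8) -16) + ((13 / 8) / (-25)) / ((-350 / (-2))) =-2885302789 / 35105000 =-82.19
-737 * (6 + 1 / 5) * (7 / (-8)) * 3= 479787 / 40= 11994.68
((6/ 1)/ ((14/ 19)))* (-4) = -228/ 7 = -32.57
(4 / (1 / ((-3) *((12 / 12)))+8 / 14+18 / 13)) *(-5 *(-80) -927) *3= -1726452 / 443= -3897.18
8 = 8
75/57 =25/19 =1.32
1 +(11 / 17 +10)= 198 / 17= 11.65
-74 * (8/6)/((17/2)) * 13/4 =-1924/51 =-37.73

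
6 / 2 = 3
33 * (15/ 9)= 55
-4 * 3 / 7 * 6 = -72 / 7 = -10.29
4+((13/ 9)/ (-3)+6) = 257/ 27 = 9.52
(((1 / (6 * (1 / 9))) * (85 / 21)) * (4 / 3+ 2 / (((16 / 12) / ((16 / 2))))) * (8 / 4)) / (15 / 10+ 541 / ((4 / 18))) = 850 / 12789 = 0.07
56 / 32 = 7 / 4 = 1.75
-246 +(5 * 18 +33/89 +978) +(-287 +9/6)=95563/178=536.87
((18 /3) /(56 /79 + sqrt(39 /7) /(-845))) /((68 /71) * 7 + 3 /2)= 69125316 * sqrt(273) /280926906341 + 289836324960 /280926906341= 1.04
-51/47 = -1.09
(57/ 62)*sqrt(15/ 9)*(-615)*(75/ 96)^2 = -7303125*sqrt(15)/ 63488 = -445.52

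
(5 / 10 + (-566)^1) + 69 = -993 / 2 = -496.50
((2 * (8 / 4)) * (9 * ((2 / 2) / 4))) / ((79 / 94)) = 846 / 79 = 10.71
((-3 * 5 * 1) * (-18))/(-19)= -270/19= -14.21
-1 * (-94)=94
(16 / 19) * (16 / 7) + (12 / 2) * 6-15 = 3049 / 133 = 22.92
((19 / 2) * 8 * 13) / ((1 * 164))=247 / 41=6.02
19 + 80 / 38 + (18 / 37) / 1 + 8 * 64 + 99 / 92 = 34580177 / 64676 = 534.67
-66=-66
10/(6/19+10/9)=855/122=7.01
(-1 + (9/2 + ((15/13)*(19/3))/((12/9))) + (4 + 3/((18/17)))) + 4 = 3091/156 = 19.81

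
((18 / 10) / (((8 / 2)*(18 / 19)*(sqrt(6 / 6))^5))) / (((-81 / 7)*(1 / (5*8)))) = -133 / 81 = -1.64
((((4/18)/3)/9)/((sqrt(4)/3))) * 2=2/81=0.02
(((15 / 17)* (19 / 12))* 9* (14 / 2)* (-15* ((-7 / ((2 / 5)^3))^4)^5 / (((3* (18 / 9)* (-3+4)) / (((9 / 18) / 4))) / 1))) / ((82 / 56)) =-14497504744169041881215846678809811010069097392261028289794921875 / 12857380619375557476352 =-1127562850735077645488618000000000000000000.00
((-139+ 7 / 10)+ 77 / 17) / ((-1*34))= 22741 / 5780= 3.93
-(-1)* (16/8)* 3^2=18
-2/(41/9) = -18/41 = -0.44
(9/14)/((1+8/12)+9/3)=27/196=0.14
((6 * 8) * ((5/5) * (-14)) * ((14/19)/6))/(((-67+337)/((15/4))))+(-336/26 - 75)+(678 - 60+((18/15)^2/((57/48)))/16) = 29399537/55575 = 529.01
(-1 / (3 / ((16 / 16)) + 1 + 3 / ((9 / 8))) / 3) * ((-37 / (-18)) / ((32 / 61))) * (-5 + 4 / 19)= 205387 / 218880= 0.94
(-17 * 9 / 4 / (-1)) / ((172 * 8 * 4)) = 153 / 22016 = 0.01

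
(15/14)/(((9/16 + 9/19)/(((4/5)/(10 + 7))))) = 608/12495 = 0.05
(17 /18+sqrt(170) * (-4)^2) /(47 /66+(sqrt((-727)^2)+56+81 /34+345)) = 3179 /3807264+561 * sqrt(170) /39659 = 0.19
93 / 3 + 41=72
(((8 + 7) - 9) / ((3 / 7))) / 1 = 14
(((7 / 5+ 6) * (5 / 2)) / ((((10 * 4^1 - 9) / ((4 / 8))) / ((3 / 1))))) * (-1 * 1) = -111 / 124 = -0.90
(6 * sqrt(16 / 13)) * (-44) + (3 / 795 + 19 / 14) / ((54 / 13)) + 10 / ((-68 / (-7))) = 171177 / 126140 - 1056 * sqrt(13) / 13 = -291.52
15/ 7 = 2.14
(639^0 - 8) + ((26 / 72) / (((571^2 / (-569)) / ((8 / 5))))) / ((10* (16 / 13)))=-8216329361 / 1173747600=-7.00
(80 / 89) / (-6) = -40 / 267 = -0.15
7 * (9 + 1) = 70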